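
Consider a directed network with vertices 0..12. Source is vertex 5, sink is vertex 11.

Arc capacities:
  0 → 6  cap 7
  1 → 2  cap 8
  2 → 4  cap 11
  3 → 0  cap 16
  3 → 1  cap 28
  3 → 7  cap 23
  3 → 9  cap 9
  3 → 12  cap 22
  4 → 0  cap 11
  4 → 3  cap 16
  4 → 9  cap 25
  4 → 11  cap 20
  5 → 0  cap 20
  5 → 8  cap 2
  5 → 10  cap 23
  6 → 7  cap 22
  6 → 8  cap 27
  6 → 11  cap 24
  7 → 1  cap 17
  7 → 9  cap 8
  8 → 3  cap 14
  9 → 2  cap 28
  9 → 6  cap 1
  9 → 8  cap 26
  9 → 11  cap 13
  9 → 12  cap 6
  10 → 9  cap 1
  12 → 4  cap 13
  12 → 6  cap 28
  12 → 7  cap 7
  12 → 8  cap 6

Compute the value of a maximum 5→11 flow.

Maximum flow value: 10

augment #1: 5→0→6→11 bottleneck 7, total now 7
augment #2: 5→10→9→11 bottleneck 1, total now 8
augment #3: 5→8→3→9→11 bottleneck 2, total now 10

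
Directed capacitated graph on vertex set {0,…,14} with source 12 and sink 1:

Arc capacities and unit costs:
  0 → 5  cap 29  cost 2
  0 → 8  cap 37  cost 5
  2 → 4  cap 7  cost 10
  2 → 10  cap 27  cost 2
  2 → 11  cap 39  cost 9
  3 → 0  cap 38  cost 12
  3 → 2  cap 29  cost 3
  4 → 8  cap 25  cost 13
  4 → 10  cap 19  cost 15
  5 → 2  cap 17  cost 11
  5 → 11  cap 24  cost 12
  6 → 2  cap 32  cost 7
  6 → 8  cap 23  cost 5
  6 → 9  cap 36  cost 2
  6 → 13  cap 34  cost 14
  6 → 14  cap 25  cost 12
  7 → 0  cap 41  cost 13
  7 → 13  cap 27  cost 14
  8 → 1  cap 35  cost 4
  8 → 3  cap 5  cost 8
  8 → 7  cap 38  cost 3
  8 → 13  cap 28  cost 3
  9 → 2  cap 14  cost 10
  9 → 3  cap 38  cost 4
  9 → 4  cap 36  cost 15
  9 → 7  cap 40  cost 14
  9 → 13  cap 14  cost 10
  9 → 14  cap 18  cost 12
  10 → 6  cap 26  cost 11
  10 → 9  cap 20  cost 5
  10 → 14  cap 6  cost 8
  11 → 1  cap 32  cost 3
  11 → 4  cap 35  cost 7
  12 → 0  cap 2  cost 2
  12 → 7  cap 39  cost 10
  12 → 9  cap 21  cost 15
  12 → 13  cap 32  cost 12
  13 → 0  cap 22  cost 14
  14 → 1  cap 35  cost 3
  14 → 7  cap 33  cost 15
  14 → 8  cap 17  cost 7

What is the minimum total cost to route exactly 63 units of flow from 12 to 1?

shortest-cost path #1: 12→0→8→1 push 2 @ unit cost 11 (adds 22)
shortest-cost path #2: 12→9→14→1 push 18 @ unit cost 30 (adds 540)
shortest-cost path #3: 12→7→0→8→1 push 33 @ unit cost 32 (adds 1056)
shortest-cost path #4: 12→9→3→2→11→1 push 3 @ unit cost 34 (adds 102)
shortest-cost path #5: 12→7→0→5→11→1 push 6 @ unit cost 40 (adds 240)
shortest-cost path #6: 12→13→0→5→11→1 push 1 @ unit cost 43 (adds 43)
total cost = 2003

Minimum cost for 63 units: 2003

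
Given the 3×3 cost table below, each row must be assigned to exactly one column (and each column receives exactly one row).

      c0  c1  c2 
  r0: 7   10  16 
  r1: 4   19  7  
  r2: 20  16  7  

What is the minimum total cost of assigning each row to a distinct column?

Minimum assignment cost: 21

optimal assignment: row0→col1 (cost 10), row1→col0 (cost 4), row2→col2 (cost 7)
total = 10 + 4 + 7 = 21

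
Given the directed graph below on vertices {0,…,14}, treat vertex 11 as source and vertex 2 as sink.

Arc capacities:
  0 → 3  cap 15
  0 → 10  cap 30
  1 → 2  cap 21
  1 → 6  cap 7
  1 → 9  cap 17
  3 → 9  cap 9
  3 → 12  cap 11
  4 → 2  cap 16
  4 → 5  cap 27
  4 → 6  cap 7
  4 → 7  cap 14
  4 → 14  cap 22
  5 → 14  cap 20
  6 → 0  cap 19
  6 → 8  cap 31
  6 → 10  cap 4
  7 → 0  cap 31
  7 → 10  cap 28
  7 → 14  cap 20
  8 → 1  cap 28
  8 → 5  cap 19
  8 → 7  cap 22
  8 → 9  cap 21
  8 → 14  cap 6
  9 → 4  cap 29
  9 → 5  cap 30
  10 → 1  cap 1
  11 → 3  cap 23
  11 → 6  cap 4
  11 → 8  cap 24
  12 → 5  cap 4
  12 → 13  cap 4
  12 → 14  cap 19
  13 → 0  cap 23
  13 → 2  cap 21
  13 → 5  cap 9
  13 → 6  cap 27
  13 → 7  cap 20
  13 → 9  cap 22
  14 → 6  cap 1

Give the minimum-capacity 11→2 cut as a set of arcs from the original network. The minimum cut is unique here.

augment #1: 11→8→1→2 push 21
augment #2: 11→3→9→4→2 push 9
augment #3: 11→3→12→13→2 push 4
augment #4: 11→8→9→4→2 push 3
augment #5: 11→6→8→9→4→2 push 4
max flow = 41; residual-reachable set from 11 gives S-side
cut edges (S→T): {(1,2), (4,2), (12,13)} total cap 41

Min-cut arcs: {(1,2), (4,2), (12,13)} (total capacity 41)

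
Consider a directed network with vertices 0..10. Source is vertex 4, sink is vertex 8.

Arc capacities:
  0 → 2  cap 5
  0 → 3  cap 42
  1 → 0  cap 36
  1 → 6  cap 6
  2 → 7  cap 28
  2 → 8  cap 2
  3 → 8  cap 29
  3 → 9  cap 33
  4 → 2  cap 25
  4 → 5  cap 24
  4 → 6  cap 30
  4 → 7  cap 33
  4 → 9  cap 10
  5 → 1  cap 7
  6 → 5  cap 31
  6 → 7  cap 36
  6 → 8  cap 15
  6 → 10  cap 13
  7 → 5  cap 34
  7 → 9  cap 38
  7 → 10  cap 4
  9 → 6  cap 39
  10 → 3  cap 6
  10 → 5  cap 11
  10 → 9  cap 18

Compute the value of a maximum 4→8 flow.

Maximum flow value: 30

augment #1: 4→2→8 bottleneck 2, total now 2
augment #2: 4→6→8 bottleneck 15, total now 17
augment #3: 4→6→10→3→8 bottleneck 6, total now 23
augment #4: 4→5→1→0→3→8 bottleneck 7, total now 30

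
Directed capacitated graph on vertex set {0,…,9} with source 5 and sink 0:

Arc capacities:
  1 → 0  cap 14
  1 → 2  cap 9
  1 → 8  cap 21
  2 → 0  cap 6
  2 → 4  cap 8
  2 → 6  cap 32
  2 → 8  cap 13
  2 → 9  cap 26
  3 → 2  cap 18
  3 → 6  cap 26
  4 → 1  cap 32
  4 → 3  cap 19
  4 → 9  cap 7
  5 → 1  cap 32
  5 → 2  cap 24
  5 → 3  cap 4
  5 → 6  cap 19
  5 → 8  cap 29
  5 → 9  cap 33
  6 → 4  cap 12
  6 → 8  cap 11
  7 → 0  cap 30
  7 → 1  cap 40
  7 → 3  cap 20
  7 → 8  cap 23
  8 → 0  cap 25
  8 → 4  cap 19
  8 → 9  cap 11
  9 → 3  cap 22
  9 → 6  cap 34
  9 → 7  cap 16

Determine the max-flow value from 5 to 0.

augment #1: 5→1→0 bottleneck 14, total now 14
augment #2: 5→2→0 bottleneck 6, total now 20
augment #3: 5→8→0 bottleneck 25, total now 45
augment #4: 5→9→7→0 bottleneck 16, total now 61

Maximum flow value: 61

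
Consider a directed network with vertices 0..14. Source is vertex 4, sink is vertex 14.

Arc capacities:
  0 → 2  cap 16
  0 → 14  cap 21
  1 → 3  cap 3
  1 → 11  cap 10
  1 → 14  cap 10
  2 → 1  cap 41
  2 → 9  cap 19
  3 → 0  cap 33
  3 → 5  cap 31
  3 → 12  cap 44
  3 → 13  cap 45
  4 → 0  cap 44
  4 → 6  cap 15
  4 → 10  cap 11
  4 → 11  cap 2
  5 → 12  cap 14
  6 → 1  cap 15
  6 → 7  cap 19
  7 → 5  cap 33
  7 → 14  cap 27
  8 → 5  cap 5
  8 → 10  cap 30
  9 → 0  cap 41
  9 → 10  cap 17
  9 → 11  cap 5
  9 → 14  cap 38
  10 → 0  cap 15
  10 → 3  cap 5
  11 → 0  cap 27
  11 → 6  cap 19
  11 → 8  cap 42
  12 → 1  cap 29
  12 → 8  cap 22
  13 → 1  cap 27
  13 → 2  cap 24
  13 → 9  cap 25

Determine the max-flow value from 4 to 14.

augment #1: 4→0→14 bottleneck 21, total now 21
augment #2: 4→6→1→14 bottleneck 10, total now 31
augment #3: 4→6→7→14 bottleneck 5, total now 36
augment #4: 4→0→2→9→14 bottleneck 16, total now 52
augment #5: 4→11→6→7→14 bottleneck 2, total now 54
augment #6: 4→10→3→13→9→14 bottleneck 5, total now 59

Maximum flow value: 59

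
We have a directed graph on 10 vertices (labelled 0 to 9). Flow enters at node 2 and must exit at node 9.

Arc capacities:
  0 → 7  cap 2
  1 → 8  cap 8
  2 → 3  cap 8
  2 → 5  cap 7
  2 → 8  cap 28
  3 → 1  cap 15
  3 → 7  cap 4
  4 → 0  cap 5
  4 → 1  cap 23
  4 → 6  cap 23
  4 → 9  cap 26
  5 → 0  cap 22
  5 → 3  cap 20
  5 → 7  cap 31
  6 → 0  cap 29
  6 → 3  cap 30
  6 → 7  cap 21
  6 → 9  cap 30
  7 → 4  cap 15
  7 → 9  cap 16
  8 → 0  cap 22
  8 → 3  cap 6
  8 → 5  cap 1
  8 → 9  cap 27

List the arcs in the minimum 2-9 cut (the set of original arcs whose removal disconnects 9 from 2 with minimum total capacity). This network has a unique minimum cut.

augment #1: 2→8→9 push 27
augment #2: 2→3→7→9 push 4
augment #3: 2→5→7→9 push 7
augment #4: 2→8→0→7→9 push 1
augment #5: 2→3→1→8→0→7→9 push 1
augment #6: 2→3→1→8→5→7→9 push 1
max flow = 41; residual-reachable set from 2 gives S-side
cut edges (S→T): {(0,7), (2,5), (3,7), (8,5), (8,9)} total cap 41

Min-cut arcs: {(0,7), (2,5), (3,7), (8,5), (8,9)} (total capacity 41)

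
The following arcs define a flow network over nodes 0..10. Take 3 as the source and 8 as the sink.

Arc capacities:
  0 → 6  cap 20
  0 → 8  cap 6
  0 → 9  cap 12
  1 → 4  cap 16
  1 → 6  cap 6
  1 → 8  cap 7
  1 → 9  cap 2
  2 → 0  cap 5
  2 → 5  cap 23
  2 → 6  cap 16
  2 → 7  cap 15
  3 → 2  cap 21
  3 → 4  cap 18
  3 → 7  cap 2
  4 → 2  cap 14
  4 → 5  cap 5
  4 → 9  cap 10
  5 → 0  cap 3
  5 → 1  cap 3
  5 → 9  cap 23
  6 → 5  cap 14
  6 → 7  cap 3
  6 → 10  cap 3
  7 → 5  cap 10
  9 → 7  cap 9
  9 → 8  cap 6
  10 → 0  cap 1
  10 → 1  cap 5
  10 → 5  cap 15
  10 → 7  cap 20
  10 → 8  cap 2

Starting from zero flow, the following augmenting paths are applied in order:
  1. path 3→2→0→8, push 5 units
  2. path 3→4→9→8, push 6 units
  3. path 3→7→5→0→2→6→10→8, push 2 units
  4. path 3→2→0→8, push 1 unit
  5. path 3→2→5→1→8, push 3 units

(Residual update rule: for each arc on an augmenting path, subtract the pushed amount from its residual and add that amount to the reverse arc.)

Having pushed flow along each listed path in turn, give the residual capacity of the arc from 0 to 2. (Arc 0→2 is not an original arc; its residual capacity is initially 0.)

after path 1 (3→2→0→8, push 5): res(0,2)=5
after path 2 (3→4→9→8, push 6): res(0,2)=5
after path 3 (3→7→5→0→2→6→10→8, push 2): res(0,2)=3
after path 4 (3→2→0→8, push 1): res(0,2)=4
after path 5 (3→2→5→1→8, push 3): res(0,2)=4

Residual capacity of (0,2): 4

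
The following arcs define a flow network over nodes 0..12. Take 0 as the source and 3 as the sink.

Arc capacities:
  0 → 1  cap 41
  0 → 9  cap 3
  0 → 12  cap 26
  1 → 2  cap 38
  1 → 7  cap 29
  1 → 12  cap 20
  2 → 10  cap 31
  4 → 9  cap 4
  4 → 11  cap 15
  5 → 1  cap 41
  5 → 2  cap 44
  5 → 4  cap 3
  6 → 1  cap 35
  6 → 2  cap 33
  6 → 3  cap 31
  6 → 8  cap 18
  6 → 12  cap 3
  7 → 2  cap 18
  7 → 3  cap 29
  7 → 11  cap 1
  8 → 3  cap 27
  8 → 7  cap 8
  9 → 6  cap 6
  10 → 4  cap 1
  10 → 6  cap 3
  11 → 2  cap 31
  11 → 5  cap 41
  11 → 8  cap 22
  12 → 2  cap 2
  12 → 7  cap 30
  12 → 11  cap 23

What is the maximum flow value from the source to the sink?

augment #1: 0→1→7→3 bottleneck 29, total now 29
augment #2: 0→9→6→3 bottleneck 3, total now 32
augment #3: 0→12→11→8→3 bottleneck 22, total now 54
augment #4: 0→1→2→10→6→3 bottleneck 3, total now 57
augment #5: 0→1→2→10→4→9→6→3 bottleneck 1, total now 58
augment #6: 0→12→11→5→4→9→6→3 bottleneck 1, total now 59
augment #7: 0→12→7→11→5→4→9→6→3 bottleneck 1, total now 60

Maximum flow value: 60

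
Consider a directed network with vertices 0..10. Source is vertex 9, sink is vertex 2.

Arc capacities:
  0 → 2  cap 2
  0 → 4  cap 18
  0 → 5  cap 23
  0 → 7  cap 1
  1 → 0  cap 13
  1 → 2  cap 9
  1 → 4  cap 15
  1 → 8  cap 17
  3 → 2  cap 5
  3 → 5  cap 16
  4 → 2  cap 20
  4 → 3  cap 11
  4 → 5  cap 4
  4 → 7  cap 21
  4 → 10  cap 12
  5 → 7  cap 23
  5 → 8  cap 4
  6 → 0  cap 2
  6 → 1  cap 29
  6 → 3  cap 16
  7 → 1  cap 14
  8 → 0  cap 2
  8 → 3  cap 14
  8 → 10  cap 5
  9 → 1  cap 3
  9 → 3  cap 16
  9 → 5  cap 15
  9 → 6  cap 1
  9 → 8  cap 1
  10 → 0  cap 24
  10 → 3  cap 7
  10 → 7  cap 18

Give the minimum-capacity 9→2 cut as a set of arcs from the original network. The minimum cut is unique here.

Min-cut arcs: {(3,2), (5,8), (7,1), (9,1), (9,6), (9,8)} (total capacity 28)

augment #1: 9→1→2 push 3
augment #2: 9→3→2 push 5
augment #3: 9→6→0→2 push 1
augment #4: 9→8→0→2 push 1
augment #5: 9→5→7→1→2 push 6
augment #6: 9→5→7→1→4→2 push 8
augment #7: 9→5→8→0→4→2 push 1
augment #8: 9→3→5→8→10→0→4→2 push 3
max flow = 28; residual-reachable set from 9 gives S-side
cut edges (S→T): {(3,2), (5,8), (7,1), (9,1), (9,6), (9,8)} total cap 28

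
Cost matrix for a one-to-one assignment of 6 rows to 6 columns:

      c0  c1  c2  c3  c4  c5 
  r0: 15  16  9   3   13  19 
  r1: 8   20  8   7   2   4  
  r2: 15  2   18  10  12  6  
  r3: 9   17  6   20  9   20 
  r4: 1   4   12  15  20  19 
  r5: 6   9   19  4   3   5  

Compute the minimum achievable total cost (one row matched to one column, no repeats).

one of 2 optimal assignments: row0→col3 (cost 3), row1→col4 (cost 2), row2→col1 (cost 2), row3→col2 (cost 6), row4→col0 (cost 1), row5→col5 (cost 5)
total = 3 + 2 + 2 + 6 + 1 + 5 = 19

Minimum assignment cost: 19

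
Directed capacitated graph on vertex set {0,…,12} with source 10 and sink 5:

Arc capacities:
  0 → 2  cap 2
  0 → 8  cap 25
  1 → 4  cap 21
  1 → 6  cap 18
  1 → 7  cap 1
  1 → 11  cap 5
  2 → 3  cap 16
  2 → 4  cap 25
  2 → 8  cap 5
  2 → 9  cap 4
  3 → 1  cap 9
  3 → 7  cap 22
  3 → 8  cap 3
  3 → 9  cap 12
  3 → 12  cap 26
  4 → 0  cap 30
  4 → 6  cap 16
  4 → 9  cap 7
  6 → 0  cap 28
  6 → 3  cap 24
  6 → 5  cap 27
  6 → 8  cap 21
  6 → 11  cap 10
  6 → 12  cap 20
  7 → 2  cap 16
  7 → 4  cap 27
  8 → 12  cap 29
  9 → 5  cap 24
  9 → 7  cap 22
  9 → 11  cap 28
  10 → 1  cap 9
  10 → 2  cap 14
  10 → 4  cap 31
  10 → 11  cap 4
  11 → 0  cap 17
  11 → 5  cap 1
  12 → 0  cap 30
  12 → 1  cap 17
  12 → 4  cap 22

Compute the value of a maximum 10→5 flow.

augment #1: 10→11→5 bottleneck 1, total now 1
augment #2: 10→1→6→5 bottleneck 9, total now 10
augment #3: 10→2→9→5 bottleneck 4, total now 14
augment #4: 10→4→6→5 bottleneck 16, total now 30
augment #5: 10→4→9→5 bottleneck 7, total now 37
augment #6: 10→2→3→9→5 bottleneck 10, total now 47
augment #7: 10→4→0→2→3→9→5 bottleneck 2, total now 49
augment #8: 10→4→0→8→12→1→6→5 bottleneck 2, total now 51

Maximum flow value: 51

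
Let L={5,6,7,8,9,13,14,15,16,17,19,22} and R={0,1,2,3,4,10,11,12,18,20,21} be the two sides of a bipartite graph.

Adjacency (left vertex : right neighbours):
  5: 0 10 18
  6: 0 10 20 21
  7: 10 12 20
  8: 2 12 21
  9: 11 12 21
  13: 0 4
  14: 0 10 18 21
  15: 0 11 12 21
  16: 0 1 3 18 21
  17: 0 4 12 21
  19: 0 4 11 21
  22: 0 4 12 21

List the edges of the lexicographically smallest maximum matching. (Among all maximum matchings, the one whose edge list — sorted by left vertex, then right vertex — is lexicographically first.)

Lex-smallest maximum matching: {(5,0), (6,10), (7,20), (8,2), (9,11), (13,4), (14,18), (15,12), (16,1), (17,21)}

|M| = 10 (so the lex-smallest maximum matching has 10 edges)
process left vertices in ascending order; for each, take the smallest-labelled available neighbour that still permits 10 edges overall, or leave it unmatched if none does
lex-smallest matching: {5-0, 6-10, 7-20, 8-2, 9-11, 13-4, 14-18, 15-12, 16-1, 17-21}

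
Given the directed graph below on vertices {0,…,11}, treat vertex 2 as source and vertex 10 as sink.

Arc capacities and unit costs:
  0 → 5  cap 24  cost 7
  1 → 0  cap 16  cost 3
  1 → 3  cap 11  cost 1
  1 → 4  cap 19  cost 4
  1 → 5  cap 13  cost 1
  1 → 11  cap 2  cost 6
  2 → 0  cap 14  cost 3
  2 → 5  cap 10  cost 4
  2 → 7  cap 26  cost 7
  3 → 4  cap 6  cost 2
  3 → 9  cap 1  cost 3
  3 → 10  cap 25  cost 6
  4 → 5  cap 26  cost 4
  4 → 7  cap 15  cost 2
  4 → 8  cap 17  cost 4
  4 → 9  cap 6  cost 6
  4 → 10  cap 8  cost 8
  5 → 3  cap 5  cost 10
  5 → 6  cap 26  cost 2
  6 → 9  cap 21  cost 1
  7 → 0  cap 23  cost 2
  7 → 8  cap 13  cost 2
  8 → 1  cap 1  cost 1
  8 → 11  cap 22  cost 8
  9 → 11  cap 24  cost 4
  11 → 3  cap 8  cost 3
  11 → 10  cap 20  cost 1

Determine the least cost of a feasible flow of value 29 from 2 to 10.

Minimum cost for 29 units: 525

shortest-cost path #1: 2→5→6→9→11→10 push 10 @ unit cost 12 (adds 120)
shortest-cost path #2: 2→7→8→1→3→10 push 1 @ unit cost 17 (adds 17)
shortest-cost path #3: 2→7→8→11→10 push 10 @ unit cost 18 (adds 180)
shortest-cost path #4: 2→7→8→11→3→10 push 2 @ unit cost 26 (adds 52)
shortest-cost path #5: 2→0→5→3→10 push 5 @ unit cost 26 (adds 130)
shortest-cost path #6: 2→0→5→6→9→11→3→10 push 1 @ unit cost 26 (adds 26)
total cost = 525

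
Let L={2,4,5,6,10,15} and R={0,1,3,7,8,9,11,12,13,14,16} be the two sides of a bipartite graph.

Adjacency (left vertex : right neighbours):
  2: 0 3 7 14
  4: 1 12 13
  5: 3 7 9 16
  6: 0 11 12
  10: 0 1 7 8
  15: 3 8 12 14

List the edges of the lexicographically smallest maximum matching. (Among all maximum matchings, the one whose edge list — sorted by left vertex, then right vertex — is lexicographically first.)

Lex-smallest maximum matching: {(2,0), (4,1), (5,3), (6,11), (10,7), (15,8)}

|M| = 6 (so the lex-smallest maximum matching has 6 edges)
process left vertices in ascending order; for each, take the smallest-labelled available neighbour that still permits 6 edges overall, or leave it unmatched if none does
lex-smallest matching: {2-0, 4-1, 5-3, 6-11, 10-7, 15-8}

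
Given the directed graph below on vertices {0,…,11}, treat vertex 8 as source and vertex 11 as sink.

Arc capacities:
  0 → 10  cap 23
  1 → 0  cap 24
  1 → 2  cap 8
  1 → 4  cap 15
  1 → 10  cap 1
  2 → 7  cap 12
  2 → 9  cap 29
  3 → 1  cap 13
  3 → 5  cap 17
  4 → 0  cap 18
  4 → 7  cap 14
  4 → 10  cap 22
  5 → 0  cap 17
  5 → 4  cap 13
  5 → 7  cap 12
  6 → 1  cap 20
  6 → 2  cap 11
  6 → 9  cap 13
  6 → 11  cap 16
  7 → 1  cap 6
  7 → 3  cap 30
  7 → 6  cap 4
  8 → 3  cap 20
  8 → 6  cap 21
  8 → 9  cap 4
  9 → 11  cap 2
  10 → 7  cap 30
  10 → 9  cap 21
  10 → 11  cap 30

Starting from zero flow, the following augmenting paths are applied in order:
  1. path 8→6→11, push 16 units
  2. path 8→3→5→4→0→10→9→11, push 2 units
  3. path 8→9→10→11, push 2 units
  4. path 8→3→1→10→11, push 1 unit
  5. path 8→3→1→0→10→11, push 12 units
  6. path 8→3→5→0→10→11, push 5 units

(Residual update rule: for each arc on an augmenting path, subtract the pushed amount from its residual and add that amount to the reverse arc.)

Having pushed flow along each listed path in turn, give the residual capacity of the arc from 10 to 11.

Residual capacity of (10,11): 10

after path 1 (8→6→11, push 16): res(10,11)=30
after path 2 (8→3→5→4→0→10→9→11, push 2): res(10,11)=30
after path 3 (8→9→10→11, push 2): res(10,11)=28
after path 4 (8→3→1→10→11, push 1): res(10,11)=27
after path 5 (8→3→1→0→10→11, push 12): res(10,11)=15
after path 6 (8→3→5→0→10→11, push 5): res(10,11)=10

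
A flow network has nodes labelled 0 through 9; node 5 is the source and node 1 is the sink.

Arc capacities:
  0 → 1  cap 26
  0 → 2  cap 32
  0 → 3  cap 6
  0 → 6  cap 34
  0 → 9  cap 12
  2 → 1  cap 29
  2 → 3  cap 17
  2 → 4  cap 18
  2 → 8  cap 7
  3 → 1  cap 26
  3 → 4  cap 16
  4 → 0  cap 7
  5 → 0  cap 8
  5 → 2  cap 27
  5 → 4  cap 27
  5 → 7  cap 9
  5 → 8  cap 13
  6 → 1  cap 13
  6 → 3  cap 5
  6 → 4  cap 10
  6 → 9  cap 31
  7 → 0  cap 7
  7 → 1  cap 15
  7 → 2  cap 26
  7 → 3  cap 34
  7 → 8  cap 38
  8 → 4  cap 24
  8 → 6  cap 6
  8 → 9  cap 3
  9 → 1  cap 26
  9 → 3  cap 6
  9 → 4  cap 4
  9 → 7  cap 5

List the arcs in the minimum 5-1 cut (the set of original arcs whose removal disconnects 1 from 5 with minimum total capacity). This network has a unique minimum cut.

Min-cut arcs: {(4,0), (5,0), (5,2), (5,7), (8,6), (8,9)} (total capacity 60)

augment #1: 5→0→1 push 8
augment #2: 5→2→1 push 27
augment #3: 5→7→1 push 9
augment #4: 5→4→0→1 push 7
augment #5: 5→8→6→1 push 6
augment #6: 5→8→9→1 push 3
max flow = 60; residual-reachable set from 5 gives S-side
cut edges (S→T): {(4,0), (5,0), (5,2), (5,7), (8,6), (8,9)} total cap 60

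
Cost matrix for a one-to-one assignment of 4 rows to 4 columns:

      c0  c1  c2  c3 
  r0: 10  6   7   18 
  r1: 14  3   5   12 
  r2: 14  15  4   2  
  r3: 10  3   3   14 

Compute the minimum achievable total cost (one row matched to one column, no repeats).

optimal assignment: row0→col0 (cost 10), row1→col1 (cost 3), row2→col3 (cost 2), row3→col2 (cost 3)
total = 10 + 3 + 2 + 3 = 18

Minimum assignment cost: 18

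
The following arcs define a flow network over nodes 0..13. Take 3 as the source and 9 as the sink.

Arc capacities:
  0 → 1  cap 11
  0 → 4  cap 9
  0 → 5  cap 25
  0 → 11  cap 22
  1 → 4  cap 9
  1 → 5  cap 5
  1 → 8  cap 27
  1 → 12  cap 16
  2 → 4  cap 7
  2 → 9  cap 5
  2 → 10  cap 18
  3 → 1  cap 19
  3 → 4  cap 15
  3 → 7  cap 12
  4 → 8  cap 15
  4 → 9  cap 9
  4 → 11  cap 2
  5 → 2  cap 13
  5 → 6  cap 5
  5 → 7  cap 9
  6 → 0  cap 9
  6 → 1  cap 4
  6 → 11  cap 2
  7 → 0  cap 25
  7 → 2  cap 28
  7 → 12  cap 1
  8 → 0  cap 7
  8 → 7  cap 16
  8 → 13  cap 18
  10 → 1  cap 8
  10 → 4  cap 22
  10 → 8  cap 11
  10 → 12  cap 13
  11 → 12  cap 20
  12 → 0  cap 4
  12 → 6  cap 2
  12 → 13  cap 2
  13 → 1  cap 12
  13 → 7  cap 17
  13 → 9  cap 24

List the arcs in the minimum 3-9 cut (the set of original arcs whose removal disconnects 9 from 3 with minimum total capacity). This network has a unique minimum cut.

Min-cut arcs: {(2,9), (4,9), (8,13), (12,13)} (total capacity 34)

augment #1: 3→4→9 push 9
augment #2: 3→7→2→9 push 5
augment #3: 3→1→8→13→9 push 18
augment #4: 3→1→12→13→9 push 1
augment #5: 3→7→12→13→9 push 1
max flow = 34; residual-reachable set from 3 gives S-side
cut edges (S→T): {(2,9), (4,9), (8,13), (12,13)} total cap 34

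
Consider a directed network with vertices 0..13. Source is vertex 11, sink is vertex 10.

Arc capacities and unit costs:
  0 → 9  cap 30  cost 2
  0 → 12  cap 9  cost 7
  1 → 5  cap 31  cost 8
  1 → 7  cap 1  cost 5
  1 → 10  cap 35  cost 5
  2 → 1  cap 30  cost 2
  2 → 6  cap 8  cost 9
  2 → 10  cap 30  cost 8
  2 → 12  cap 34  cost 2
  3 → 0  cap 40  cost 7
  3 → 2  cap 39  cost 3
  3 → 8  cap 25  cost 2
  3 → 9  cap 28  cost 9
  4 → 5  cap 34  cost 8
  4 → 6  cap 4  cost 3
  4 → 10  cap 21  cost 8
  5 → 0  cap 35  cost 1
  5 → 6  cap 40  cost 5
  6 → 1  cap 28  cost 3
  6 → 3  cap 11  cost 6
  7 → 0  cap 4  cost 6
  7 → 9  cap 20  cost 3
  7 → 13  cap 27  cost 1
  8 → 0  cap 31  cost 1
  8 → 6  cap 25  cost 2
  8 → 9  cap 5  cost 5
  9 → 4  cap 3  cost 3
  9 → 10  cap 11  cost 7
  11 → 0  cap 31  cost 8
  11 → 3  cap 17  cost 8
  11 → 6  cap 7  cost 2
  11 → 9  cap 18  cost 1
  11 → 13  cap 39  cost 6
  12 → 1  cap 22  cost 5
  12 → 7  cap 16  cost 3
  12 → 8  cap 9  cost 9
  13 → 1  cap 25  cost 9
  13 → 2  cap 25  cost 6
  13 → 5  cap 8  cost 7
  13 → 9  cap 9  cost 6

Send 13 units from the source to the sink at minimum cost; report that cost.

Minimum cost for 13 units: 108

shortest-cost path #1: 11→9→10 push 11 @ unit cost 8 (adds 88)
shortest-cost path #2: 11→6→1→10 push 2 @ unit cost 10 (adds 20)
total cost = 108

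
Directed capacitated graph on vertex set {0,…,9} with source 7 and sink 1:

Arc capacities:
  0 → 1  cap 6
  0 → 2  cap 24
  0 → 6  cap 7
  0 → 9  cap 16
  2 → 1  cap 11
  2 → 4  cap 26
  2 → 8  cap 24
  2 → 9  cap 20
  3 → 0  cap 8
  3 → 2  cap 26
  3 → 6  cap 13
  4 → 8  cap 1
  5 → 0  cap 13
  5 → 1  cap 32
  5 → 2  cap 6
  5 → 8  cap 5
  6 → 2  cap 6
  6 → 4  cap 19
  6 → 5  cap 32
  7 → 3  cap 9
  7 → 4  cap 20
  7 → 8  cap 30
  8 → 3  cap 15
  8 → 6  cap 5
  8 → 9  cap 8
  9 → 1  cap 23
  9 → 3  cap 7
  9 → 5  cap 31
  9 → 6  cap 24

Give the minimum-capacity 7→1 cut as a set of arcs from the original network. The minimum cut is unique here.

Min-cut arcs: {(7,3), (8,3), (8,6), (8,9)} (total capacity 37)

augment #1: 7→3→0→1 push 6
augment #2: 7→3→2→1 push 3
augment #3: 7→8→9→1 push 8
augment #4: 7→8→3→2→1 push 8
augment #5: 7→8→6→5→1 push 5
augment #6: 7→8→3→0→9→1 push 2
augment #7: 7→8→3→2→9→1 push 5
max flow = 37; residual-reachable set from 7 gives S-side
cut edges (S→T): {(7,3), (8,3), (8,6), (8,9)} total cap 37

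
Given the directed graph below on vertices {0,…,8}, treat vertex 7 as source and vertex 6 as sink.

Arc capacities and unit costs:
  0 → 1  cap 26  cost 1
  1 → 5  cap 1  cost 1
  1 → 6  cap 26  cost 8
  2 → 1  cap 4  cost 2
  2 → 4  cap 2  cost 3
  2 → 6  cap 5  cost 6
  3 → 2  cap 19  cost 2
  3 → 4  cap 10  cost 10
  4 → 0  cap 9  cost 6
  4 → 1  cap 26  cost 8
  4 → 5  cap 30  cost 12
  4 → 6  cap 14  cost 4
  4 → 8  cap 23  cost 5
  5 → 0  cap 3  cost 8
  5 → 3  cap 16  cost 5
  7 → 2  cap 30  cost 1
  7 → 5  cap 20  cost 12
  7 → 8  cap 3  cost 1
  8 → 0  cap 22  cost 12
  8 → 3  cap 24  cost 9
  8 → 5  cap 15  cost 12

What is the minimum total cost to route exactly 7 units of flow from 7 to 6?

shortest-cost path #1: 7→2→6 push 5 @ unit cost 7 (adds 35)
shortest-cost path #2: 7→2→4→6 push 2 @ unit cost 8 (adds 16)
total cost = 51

Minimum cost for 7 units: 51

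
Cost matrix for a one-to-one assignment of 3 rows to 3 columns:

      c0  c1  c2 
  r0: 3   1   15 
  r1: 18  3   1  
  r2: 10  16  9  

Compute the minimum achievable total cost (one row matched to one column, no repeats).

Minimum assignment cost: 12

optimal assignment: row0→col1 (cost 1), row1→col2 (cost 1), row2→col0 (cost 10)
total = 1 + 1 + 10 = 12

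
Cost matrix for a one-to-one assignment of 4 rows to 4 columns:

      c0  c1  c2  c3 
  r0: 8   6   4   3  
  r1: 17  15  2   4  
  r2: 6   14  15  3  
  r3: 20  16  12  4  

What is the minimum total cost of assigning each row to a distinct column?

Minimum assignment cost: 18

optimal assignment: row0→col1 (cost 6), row1→col2 (cost 2), row2→col0 (cost 6), row3→col3 (cost 4)
total = 6 + 2 + 6 + 4 = 18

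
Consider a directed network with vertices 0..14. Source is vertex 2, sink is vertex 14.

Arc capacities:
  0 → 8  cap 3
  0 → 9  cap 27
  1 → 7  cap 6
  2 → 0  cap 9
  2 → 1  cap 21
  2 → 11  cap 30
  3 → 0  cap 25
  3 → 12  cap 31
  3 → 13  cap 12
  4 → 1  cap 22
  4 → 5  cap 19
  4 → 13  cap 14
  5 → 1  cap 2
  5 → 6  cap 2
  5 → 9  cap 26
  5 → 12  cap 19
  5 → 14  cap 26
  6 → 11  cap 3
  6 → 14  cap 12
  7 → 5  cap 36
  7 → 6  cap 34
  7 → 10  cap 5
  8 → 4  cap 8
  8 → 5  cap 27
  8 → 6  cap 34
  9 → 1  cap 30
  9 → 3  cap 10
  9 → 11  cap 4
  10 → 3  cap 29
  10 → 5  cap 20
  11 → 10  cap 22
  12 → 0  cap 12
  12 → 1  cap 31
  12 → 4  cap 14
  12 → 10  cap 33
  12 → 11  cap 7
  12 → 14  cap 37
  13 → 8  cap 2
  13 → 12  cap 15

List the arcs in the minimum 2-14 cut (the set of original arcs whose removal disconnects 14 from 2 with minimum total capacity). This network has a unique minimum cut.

Min-cut arcs: {(1,7), (2,0), (11,10)} (total capacity 37)

augment #1: 2→0→8→5→14 push 3
augment #2: 2→1→7→5→14 push 6
augment #3: 2→11→10→5→14 push 17
augment #4: 2→0→9→3→12→14 push 6
augment #5: 2→11→10→3→12→14 push 5
max flow = 37; residual-reachable set from 2 gives S-side
cut edges (S→T): {(1,7), (2,0), (11,10)} total cap 37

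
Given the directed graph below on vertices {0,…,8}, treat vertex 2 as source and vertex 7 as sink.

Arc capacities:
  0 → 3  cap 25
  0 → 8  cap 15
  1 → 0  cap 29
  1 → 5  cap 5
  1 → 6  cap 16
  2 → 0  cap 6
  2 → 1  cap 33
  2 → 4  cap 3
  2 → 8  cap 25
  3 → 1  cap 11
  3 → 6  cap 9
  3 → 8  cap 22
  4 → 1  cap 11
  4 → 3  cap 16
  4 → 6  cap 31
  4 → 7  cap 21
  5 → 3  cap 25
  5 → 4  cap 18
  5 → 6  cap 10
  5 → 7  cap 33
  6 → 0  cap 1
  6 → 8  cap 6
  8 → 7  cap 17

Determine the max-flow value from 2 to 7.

augment #1: 2→4→7 bottleneck 3, total now 3
augment #2: 2→8→7 bottleneck 17, total now 20
augment #3: 2→1→5→7 bottleneck 5, total now 25

Maximum flow value: 25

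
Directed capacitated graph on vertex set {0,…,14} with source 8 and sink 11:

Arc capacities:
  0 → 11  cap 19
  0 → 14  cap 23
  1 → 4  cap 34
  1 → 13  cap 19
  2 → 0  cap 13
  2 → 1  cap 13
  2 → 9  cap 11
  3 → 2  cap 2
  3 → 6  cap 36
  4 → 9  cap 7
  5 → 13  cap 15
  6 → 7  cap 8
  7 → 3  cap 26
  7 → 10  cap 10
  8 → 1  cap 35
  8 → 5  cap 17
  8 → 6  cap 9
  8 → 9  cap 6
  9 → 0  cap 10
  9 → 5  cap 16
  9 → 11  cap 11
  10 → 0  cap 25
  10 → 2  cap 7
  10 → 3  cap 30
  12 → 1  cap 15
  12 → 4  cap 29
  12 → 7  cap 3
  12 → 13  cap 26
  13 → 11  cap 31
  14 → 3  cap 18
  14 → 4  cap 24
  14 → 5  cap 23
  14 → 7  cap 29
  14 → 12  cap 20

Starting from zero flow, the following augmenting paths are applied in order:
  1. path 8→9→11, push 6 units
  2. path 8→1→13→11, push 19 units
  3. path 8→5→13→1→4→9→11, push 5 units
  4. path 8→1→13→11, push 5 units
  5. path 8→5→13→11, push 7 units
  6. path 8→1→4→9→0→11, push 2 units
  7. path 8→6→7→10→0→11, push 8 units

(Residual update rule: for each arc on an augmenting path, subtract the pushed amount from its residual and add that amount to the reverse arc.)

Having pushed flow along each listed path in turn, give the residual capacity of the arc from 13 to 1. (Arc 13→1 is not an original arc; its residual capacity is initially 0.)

Residual capacity of (13,1): 19

after path 1 (8→9→11, push 6): res(13,1)=0
after path 2 (8→1→13→11, push 19): res(13,1)=19
after path 3 (8→5→13→1→4→9→11, push 5): res(13,1)=14
after path 4 (8→1→13→11, push 5): res(13,1)=19
after path 5 (8→5→13→11, push 7): res(13,1)=19
after path 6 (8→1→4→9→0→11, push 2): res(13,1)=19
after path 7 (8→6→7→10→0→11, push 8): res(13,1)=19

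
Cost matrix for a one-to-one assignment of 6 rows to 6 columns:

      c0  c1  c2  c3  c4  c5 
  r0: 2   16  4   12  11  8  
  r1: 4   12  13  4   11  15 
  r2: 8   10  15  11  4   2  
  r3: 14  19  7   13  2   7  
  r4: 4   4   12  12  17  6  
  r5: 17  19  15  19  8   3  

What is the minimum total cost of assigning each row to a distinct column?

Minimum assignment cost: 24

optimal assignment: row0→col0 (cost 2), row1→col3 (cost 4), row2→col4 (cost 4), row3→col2 (cost 7), row4→col1 (cost 4), row5→col5 (cost 3)
total = 2 + 4 + 4 + 7 + 4 + 3 = 24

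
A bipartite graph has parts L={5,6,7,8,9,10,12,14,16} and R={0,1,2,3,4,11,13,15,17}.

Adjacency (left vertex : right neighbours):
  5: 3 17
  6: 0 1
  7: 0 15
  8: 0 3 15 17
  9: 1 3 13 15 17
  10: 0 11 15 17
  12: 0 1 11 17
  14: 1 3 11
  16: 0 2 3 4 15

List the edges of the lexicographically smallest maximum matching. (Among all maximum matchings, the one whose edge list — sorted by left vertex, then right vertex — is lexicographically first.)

|M| = 8 (so the lex-smallest maximum matching has 8 edges)
process left vertices in ascending order; for each, take the smallest-labelled available neighbour that still permits 8 edges overall, or leave it unmatched if none does
lex-smallest matching: {5-3, 6-0, 7-15, 8-17, 9-13, 10-11, 12-1, 16-2}

Lex-smallest maximum matching: {(5,3), (6,0), (7,15), (8,17), (9,13), (10,11), (12,1), (16,2)}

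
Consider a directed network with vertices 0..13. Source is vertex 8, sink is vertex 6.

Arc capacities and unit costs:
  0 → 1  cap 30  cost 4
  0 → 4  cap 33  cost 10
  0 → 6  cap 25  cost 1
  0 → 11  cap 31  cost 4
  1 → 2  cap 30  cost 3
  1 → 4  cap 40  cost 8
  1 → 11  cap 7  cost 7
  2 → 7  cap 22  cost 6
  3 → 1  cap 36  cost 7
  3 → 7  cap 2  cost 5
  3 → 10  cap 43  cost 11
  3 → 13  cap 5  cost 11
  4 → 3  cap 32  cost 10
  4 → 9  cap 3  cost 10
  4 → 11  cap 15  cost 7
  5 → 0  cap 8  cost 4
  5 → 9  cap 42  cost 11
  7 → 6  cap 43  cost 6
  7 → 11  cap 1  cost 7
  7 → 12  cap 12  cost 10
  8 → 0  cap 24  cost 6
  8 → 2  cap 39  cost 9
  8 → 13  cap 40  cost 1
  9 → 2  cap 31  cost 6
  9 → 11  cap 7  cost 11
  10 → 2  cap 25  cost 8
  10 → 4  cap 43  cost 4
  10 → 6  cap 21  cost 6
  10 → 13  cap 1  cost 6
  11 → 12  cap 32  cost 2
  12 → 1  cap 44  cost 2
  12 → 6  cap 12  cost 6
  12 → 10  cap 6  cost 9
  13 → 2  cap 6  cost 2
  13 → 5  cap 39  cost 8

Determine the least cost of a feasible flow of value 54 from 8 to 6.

Minimum cost for 54 units: 783

shortest-cost path #1: 8→0→6 push 24 @ unit cost 7 (adds 168)
shortest-cost path #2: 8→13→5→0→6 push 1 @ unit cost 14 (adds 14)
shortest-cost path #3: 8→13→2→7→6 push 6 @ unit cost 15 (adds 90)
shortest-cost path #4: 8→2→7→6 push 16 @ unit cost 21 (adds 336)
shortest-cost path #5: 8→13→5→0→11→12→6 push 7 @ unit cost 25 (adds 175)
total cost = 783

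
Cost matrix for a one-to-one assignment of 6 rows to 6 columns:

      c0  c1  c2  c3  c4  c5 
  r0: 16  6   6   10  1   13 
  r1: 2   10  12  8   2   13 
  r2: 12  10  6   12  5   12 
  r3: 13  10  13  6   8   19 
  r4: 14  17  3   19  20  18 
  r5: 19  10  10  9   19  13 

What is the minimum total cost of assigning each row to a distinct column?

Minimum assignment cost: 34

optimal assignment: row0→col4 (cost 1), row1→col0 (cost 2), row2→col5 (cost 12), row3→col3 (cost 6), row4→col2 (cost 3), row5→col1 (cost 10)
total = 1 + 2 + 12 + 6 + 3 + 10 = 34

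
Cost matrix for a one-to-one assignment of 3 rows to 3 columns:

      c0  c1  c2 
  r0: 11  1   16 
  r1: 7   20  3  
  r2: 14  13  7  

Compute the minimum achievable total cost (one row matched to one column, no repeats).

optimal assignment: row0→col1 (cost 1), row1→col0 (cost 7), row2→col2 (cost 7)
total = 1 + 7 + 7 = 15

Minimum assignment cost: 15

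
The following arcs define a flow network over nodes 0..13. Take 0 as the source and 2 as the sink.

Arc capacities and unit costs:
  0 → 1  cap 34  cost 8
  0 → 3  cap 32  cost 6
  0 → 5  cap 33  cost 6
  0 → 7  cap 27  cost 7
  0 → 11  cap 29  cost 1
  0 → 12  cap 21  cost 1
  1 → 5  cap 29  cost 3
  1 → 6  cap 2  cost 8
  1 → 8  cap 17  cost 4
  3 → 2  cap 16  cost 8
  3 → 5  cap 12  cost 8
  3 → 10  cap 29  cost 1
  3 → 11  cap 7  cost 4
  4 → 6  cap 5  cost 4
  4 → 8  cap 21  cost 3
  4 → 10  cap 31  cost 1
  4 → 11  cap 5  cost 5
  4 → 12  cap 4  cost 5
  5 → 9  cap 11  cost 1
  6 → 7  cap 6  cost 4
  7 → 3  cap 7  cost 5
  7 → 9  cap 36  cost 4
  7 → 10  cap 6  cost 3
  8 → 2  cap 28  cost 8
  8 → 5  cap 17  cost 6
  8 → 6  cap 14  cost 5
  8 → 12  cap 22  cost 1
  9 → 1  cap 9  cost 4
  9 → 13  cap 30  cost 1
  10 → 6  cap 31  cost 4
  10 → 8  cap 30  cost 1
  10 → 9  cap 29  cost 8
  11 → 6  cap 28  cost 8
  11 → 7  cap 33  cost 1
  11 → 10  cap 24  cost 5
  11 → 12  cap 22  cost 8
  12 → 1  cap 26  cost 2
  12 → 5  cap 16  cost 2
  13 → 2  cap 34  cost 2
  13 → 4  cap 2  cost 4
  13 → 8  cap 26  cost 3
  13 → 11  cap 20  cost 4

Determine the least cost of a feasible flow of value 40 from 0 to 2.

shortest-cost path #1: 0→12→5→9→13→2 push 11 @ unit cost 7 (adds 77)
shortest-cost path #2: 0→11→7→9→13→2 push 19 @ unit cost 9 (adds 171)
shortest-cost path #3: 0→3→2 push 10 @ unit cost 14 (adds 140)
total cost = 388

Minimum cost for 40 units: 388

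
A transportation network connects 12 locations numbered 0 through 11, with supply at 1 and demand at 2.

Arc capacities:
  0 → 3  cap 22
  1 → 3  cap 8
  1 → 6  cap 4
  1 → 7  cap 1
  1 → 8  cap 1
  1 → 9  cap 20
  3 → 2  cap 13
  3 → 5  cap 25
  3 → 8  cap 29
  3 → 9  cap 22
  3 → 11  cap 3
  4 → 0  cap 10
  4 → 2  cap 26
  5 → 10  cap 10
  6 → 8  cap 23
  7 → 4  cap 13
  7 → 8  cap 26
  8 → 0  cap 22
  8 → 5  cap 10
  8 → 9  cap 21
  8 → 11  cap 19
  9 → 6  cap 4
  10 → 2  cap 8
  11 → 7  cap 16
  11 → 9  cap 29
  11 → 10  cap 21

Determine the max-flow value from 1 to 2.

Maximum flow value: 18

augment #1: 1→3→2 bottleneck 8, total now 8
augment #2: 1→7→4→2 bottleneck 1, total now 9
augment #3: 1→8→0→3→2 bottleneck 1, total now 10
augment #4: 1→6→8→0→3→2 bottleneck 4, total now 14
augment #5: 1→9→6→8→5→10→2 bottleneck 4, total now 18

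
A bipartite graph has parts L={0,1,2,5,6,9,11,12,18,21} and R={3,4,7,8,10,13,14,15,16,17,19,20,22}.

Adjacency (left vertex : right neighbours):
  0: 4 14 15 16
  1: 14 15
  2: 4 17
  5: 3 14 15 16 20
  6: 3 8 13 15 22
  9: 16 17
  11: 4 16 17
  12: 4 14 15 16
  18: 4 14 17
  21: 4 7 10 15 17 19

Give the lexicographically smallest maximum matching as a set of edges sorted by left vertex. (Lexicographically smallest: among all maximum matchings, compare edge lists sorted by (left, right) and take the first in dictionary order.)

Lex-smallest maximum matching: {(0,4), (1,14), (2,17), (5,3), (6,8), (9,16), (12,15), (21,7)}

|M| = 8 (so the lex-smallest maximum matching has 8 edges)
process left vertices in ascending order; for each, take the smallest-labelled available neighbour that still permits 8 edges overall, or leave it unmatched if none does
lex-smallest matching: {0-4, 1-14, 2-17, 5-3, 6-8, 9-16, 12-15, 21-7}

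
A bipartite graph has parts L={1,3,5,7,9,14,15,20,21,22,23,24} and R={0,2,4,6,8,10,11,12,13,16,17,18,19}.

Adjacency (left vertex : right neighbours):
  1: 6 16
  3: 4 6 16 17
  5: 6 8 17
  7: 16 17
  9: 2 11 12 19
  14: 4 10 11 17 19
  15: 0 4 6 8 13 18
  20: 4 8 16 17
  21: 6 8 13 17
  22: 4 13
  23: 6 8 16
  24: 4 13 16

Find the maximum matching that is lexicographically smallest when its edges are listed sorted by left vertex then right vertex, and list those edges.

|M| = 9 (so the lex-smallest maximum matching has 9 edges)
process left vertices in ascending order; for each, take the smallest-labelled available neighbour that still permits 9 edges overall, or leave it unmatched if none does
lex-smallest matching: {1-6, 3-4, 5-8, 7-16, 9-2, 14-10, 15-0, 20-17, 21-13}

Lex-smallest maximum matching: {(1,6), (3,4), (5,8), (7,16), (9,2), (14,10), (15,0), (20,17), (21,13)}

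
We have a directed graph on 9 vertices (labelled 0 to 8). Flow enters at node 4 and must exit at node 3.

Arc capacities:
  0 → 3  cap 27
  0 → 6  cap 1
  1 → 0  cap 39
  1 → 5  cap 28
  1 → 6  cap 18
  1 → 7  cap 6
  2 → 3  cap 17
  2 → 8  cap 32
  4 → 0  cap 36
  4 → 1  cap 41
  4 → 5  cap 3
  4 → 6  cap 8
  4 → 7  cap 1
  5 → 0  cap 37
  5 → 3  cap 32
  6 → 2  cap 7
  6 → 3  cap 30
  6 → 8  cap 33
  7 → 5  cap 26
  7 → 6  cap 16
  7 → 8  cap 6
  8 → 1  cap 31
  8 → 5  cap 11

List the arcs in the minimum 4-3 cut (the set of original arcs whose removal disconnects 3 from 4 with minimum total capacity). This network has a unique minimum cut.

Min-cut arcs: {(0,3), (0,6), (4,1), (4,5), (4,6), (4,7)} (total capacity 81)

augment #1: 4→0→3 push 27
augment #2: 4→5→3 push 3
augment #3: 4→6→3 push 8
augment #4: 4→0→6→3 push 1
augment #5: 4→1→5→3 push 28
augment #6: 4→1→6→3 push 13
augment #7: 4→7→5→3 push 1
max flow = 81; residual-reachable set from 4 gives S-side
cut edges (S→T): {(0,3), (0,6), (4,1), (4,5), (4,6), (4,7)} total cap 81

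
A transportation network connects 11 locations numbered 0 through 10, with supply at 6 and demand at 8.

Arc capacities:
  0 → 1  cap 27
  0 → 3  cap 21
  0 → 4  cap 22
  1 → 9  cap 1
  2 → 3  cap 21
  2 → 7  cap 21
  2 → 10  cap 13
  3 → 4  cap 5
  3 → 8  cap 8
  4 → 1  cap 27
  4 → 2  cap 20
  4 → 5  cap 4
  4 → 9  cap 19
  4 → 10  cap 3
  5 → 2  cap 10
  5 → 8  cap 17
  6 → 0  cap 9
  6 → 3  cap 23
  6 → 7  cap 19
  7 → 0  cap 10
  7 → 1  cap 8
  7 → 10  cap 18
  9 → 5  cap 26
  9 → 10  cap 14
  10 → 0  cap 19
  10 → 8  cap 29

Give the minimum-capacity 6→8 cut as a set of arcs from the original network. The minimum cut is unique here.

augment #1: 6→3→8 push 8
augment #2: 6→7→10→8 push 18
augment #3: 6→0→4→5→8 push 4
augment #4: 6→0→4→10→8 push 3
augment #5: 6→0→1→9→5→8 push 1
augment #6: 6→0→4→2→10→8 push 1
augment #7: 6→3→4→2→10→8 push 5
augment #8: 6→7→0→4→2→10→8 push 1
max flow = 41; residual-reachable set from 6 gives S-side
cut edges (S→T): {(3,4), (3,8), (6,0), (6,7)} total cap 41

Min-cut arcs: {(3,4), (3,8), (6,0), (6,7)} (total capacity 41)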